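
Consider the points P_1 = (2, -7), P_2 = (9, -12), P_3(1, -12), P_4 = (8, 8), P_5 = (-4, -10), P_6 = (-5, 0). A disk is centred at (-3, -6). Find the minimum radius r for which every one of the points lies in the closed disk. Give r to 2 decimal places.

17.80

The required radius is the distance from (-3, -6) to the farthest point.
Squared distances: 26, 180, 52, 317, 17, 40.
Maximum is 317, attained at P_4.
r = √317 ≈ 17.80.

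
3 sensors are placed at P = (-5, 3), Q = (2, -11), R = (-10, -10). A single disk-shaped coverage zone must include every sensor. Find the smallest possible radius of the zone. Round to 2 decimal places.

Side lengths²: PQ² = 245, PR² = 194, QR² = 145.
Since PQ² = 245 < 194 + 145 = 339, the triangle is acute, so the smallest enclosing circle is the circumcircle.
Circumcentre = (-163/46, -231/46), r² = 70325/1058.
r = √(70325/1058) ≈ 8.15.

8.15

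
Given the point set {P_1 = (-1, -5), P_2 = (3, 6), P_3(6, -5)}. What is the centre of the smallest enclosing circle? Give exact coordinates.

(2.5, -1/22)

Side lengths²: P_1P_2² = 137, P_1P_3² = 49, P_2P_3² = 130.
Since P_1P_2² = 137 < 130 + 49 = 179, the triangle is acute, so the smallest enclosing circle is the circumcircle.
Circumcentre = (2.5, -1/22), r² = 8905/242.
Centre = (2.5, -1/22).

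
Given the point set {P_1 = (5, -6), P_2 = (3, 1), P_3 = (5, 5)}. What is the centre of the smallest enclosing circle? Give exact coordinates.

Side lengths²: P_1P_2² = 53, P_1P_3² = 121, P_2P_3² = 20.
Since P_1P_3² = 121 ≥ 53 + 20 = 73, the angle opposite P_1P_3 is not acute, so the smallest enclosing circle has P_1P_3 as diameter.
Centre = midpoint of P_1P_3 = (5, -0.5), r² = 121/4 = 30.25.
Centre = (5, -0.5).

(5, -0.5)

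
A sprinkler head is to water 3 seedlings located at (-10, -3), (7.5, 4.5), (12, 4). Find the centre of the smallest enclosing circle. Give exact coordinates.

(1, 0.5)

Call the three points A, B, C in the order given.
Side lengths²: AB² = 362.5, AC² = 533, BC² = 20.5.
Since AC² = 533 ≥ 362.5 + 20.5 = 383, the angle opposite AC is not acute, so the smallest enclosing circle has AC as diameter.
Centre = midpoint of AC = (1, 0.5), r² = 533/4 = 133.25.
Centre = (1, 0.5).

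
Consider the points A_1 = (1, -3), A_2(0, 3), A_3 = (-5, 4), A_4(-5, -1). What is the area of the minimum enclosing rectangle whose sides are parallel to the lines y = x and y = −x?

In coordinates u = x + y, v = x − y the rectangle is axis-aligned; the map (x,y)→(u,v) scales areas by 2.
u-values: -2, 3, -1, -6; range = 3 − (-6) = 9.
v-values: 4, -3, -9, -4; range = 4 − (-9) = 13.
Area = (9 × 13) / 2 = 58.5.

58.5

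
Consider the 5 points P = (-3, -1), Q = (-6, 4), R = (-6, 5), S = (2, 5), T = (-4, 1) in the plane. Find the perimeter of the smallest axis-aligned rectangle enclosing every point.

Width = max x − min x = 2 − (-6) = 8.
Height = max y − min y = 5 − (-1) = 6.
Perimeter = 2(8 + 6) = 28.

28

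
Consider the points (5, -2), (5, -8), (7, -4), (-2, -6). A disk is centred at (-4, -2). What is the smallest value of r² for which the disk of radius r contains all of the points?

The required radius is the distance from (-4, -2) to the farthest point.
Squared distances: 81, 117, 125, 20.
Maximum is 125, attained at (7, -4).

125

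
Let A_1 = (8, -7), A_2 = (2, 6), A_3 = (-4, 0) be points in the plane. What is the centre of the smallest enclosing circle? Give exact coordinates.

(125/38, -49/38)

Side lengths²: A_1A_2² = 205, A_1A_3² = 193, A_2A_3² = 72.
Since A_1A_2² = 205 < 193 + 72 = 265, the triangle is acute, so the smallest enclosing circle is the circumcircle.
Circumcentre = (125/38, -49/38), r² = 39565/722.
Centre = (125/38, -49/38).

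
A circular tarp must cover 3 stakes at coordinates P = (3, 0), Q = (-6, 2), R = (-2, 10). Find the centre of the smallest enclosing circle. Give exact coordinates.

Side lengths²: PQ² = 85, PR² = 125, QR² = 80.
Since PR² = 125 < 85 + 80 = 165, the triangle is acute, so the smallest enclosing circle is the circumcircle.
Circumcentre = (-0.75, 4.375), r² = 33.203125.
Centre = (-0.75, 4.375).

(-0.75, 4.375)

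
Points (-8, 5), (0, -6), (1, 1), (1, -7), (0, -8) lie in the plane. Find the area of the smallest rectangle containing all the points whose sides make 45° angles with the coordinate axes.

In coordinates u = x + y, v = x − y the rectangle is axis-aligned; the map (x,y)→(u,v) scales areas by 2.
u-values: -3, -6, 2, -6, -8; range = 2 − (-8) = 10.
v-values: -13, 6, 0, 8, 8; range = 8 − (-13) = 21.
Area = (10 × 21) / 2 = 105.

105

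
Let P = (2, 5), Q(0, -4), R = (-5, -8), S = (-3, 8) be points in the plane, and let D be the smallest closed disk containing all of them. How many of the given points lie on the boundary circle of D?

By Welzl's lemma the MEC is supported by two points (diametrically opposite) or three points (on a circumcircle).
The farthest pair is R–S with squared distance 260. The circle on this segment as diameter has centre (-4, 0) and r² = 260/4 = 65.
Check P: distance² to centre = 61 ≤ 65, so it lies inside.
All remaining points lie in this disk, and no smaller disk contains both endpoints, so this is the minimum enclosing circle.
The points at distance exactly r from the centre are R, S — 2 points.

2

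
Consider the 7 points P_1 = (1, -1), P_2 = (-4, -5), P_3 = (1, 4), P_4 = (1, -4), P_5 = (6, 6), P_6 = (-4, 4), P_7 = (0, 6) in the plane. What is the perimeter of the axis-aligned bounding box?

42

Width = max x − min x = 6 − (-4) = 10.
Height = max y − min y = 6 − (-5) = 11.
Perimeter = 2(10 + 11) = 42.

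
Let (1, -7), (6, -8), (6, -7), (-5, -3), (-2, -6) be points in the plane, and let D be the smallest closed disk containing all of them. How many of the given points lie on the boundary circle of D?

2

The minimum enclosing circle of a finite set is fixed by two of the points (as a diameter) or three (as a circumcircle).
The farthest pair is (6, -8)–(-5, -3) with squared distance 146. The circle on this segment as diameter has centre (0.5, -5.5) and r² = 146/4 = 36.5.
Check (1, -7): distance² to centre = 2.5 ≤ 36.5, so it lies inside.
All remaining points lie in this disk, and no smaller disk contains both endpoints, so this is the minimum enclosing circle.
The points at distance exactly r from the centre are (6, -8), (-5, -3) — 2 points.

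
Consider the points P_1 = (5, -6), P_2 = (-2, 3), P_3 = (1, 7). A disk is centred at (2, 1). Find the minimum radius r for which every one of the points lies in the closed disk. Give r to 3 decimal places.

The required radius is the distance from (2, 1) to the farthest point.
Squared distances: 58, 20, 37.
Maximum is 58, attained at P_1.
r = √58 ≈ 7.616.

7.616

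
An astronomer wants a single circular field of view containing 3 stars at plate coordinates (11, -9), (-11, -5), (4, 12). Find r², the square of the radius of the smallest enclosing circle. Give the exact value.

160625/961

Call the three points A, B, C in the order given.
Side lengths²: AB² = 500, AC² = 490, BC² = 514.
Since BC² = 514 < 500 + 490 = 990, the triangle is acute, so the smallest enclosing circle is the circumcircle.
Circumcentre = (36/31, -19/31), r² = 160625/961.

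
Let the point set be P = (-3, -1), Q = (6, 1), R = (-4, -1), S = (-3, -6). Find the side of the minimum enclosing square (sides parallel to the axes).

10

The bounding box has width 10 and height 7.
An axis-aligned square enclosing the set must have side ≥ max(width, height).
So the minimum side is max(10, 7) = 10.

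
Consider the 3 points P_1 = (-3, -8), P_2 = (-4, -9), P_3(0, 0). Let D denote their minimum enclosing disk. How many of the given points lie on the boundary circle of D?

Side lengths²: P_1P_2² = 2, P_1P_3² = 73, P_2P_3² = 97.
Since P_2P_3² = 97 ≥ 73 + 2 = 75, the angle opposite P_2P_3 is not acute, so the smallest enclosing circle has P_2P_3 as diameter.
Centre = midpoint of P_2P_3 = (-2, -4.5), r² = 97/4 = 24.25.
The points at distance exactly r from the centre are P_2, P_3 — 2 points.

2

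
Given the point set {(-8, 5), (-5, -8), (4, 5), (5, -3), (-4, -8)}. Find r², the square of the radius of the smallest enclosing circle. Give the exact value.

11125/169

By Welzl's lemma the MEC is supported by two points (diametrically opposite) or three points (on a circumcircle).
The minimum enclosing circle is determined by three boundary points: (-8, 5), (-5, -8), (4, 5).
Their circumcentre is (-2, -6/13) with r² = 11125/169.
The farthest remaining point (-4, -8) is at distance² 10280/169 ≤ 11125/169.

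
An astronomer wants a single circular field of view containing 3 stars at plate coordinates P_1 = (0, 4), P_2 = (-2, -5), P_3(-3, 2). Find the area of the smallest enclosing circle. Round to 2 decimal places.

66.76

Side lengths²: P_1P_2² = 85, P_1P_3² = 13, P_2P_3² = 50.
Since P_1P_2² = 85 ≥ 50 + 13 = 63, the angle opposite P_1P_2 is not acute, so the smallest enclosing circle has P_1P_2 as diameter.
Centre = midpoint of P_1P_2 = (-1, -0.5), r² = 85/4 = 21.25.
Area = π·r² = π·21.25 ≈ 66.76.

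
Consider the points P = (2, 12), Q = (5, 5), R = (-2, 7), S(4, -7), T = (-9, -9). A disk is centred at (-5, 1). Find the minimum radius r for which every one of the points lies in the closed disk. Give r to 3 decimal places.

13.038

The required radius is the distance from (-5, 1) to the farthest point.
Squared distances: 170, 116, 45, 145, 116.
Maximum is 170, attained at P.
r = √170 ≈ 13.038.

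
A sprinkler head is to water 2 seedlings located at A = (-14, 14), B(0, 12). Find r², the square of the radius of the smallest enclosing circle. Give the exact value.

50

The smallest circle enclosing two points has them as diameter endpoints.
Centre = midpoint = (-7, 13); r² = |AB|²/4 = 200/4 = 50.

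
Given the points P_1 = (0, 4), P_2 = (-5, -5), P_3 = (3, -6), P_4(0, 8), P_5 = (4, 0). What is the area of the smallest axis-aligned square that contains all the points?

196

The bounding box has width 9 and height 14.
An axis-aligned square enclosing the set must have side ≥ max(width, height).
So the minimum side is max(9, 14) = 14.
Area = 14² = 196.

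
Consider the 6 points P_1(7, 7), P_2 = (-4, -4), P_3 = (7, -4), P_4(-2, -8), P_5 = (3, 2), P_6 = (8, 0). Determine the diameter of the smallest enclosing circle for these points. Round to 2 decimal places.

17.49

The farthest pair is P_1–P_4 with squared distance 306. The circle on this segment as diameter has centre (2.5, -0.5) and r² = 306/4 = 76.5.
Check P_2: distance² to centre = 54.5 ≤ 76.5, so it lies inside.
All remaining points lie in this disk, and no smaller disk contains both endpoints, so this is the minimum enclosing circle.
Diameter = 2r = 2√(76.5) ≈ 17.49.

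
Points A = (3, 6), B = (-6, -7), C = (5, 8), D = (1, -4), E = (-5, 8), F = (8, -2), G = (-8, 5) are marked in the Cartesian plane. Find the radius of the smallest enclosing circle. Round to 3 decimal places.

9.301

By Welzl's lemma the MEC is supported by two points (diametrically opposite) or three points (on a circumcircle).
The farthest pair is B–C with squared distance 346. The circle on this segment as diameter has centre (-0.5, 0.5) and r² = 346/4 = 86.5.
Check A: distance² to centre = 42.5 ≤ 86.5, so it lies inside.
All remaining points lie in this disk, and no smaller disk contains both endpoints, so this is the minimum enclosing circle.
r = √(86.5) ≈ 9.301.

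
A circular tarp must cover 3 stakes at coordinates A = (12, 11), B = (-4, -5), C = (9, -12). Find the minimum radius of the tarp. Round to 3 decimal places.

Side lengths²: AB² = 512, AC² = 538, BC² = 218.
Since AC² = 538 < 512 + 218 = 730, the triangle is acute, so the smallest enclosing circle is the circumcircle.
Circumcentre = (7.05, -0.05), r² = 146.605.
r = √(146.605) ≈ 12.108.

12.108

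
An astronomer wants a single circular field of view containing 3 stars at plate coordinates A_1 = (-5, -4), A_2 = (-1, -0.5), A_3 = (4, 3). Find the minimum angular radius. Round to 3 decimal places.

5.701

Side lengths²: A_1A_2² = 28.25, A_1A_3² = 130, A_2A_3² = 37.25.
Since A_1A_3² = 130 ≥ 37.25 + 28.25 = 65.5, the angle opposite A_1A_3 is not acute, so the smallest enclosing circle has A_1A_3 as diameter.
Centre = midpoint of A_1A_3 = (-0.5, -0.5), r² = 130/4 = 32.5.
r = √(32.5) ≈ 5.701.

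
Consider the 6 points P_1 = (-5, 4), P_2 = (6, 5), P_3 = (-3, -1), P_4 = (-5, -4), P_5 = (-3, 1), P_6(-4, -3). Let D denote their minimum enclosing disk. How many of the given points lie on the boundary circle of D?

2

A smallest enclosing disk is always determined by at most three of the input points on its boundary.
The farthest pair is P_2–P_4 with squared distance 202. The circle on this segment as diameter has centre (0.5, 0.5) and r² = 202/4 = 50.5.
Check P_1: distance² to centre = 42.5 ≤ 50.5, so it lies inside.
All remaining points lie in this disk, and no smaller disk contains both endpoints, so this is the minimum enclosing circle.
The points at distance exactly r from the centre are P_2, P_4 — 2 points.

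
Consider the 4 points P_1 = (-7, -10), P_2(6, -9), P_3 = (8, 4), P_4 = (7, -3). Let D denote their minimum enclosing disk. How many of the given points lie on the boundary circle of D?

2

The farthest pair is P_1–P_3 with squared distance 421. The circle on this segment as diameter has centre (0.5, -3) and r² = 421/4 = 105.25.
Check P_2: distance² to centre = 66.25 ≤ 105.25, so it lies inside.
All remaining points lie in this disk, and no smaller disk contains both endpoints, so this is the minimum enclosing circle.
The points at distance exactly r from the centre are P_1, P_3 — 2 points.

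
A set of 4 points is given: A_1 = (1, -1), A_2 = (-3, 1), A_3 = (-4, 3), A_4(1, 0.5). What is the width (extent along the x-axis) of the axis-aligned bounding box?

5

max x = 1, min x = -4, so width = 5.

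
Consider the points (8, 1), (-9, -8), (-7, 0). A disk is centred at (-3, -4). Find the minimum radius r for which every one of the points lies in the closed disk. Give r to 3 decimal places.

The required radius is the distance from (-3, -4) to the farthest point.
Squared distances: 146, 52, 32.
Maximum is 146, attained at (8, 1).
r = √146 ≈ 12.083.

12.083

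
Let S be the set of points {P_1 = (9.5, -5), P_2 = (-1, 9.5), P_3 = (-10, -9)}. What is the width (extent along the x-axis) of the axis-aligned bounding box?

19.5

max x = 9.5, min x = -10, so width = 19.5.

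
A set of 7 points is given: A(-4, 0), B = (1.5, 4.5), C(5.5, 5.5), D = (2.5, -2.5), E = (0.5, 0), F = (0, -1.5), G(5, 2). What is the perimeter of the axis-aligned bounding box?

35

Width = max x − min x = 5.5 − (-4) = 9.5.
Height = max y − min y = 5.5 − (-2.5) = 8.
Perimeter = 2(9.5 + 8) = 35.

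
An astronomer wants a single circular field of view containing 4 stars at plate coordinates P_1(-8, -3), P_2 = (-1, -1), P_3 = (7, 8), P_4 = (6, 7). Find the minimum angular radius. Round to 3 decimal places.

9.301

The minimum enclosing circle of a finite set is fixed by two of the points (as a diameter) or three (as a circumcircle).
The farthest pair is P_1–P_3 with squared distance 346. The circle on this segment as diameter has centre (-0.5, 2.5) and r² = 346/4 = 86.5.
Check P_2: distance² to centre = 12.5 ≤ 86.5, so it lies inside.
All remaining points lie in this disk, and no smaller disk contains both endpoints, so this is the minimum enclosing circle.
r = √(86.5) ≈ 9.301.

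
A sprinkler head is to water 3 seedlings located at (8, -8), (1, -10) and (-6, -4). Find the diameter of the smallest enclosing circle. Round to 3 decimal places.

Call the three points A, B, C in the order given.
Side lengths²: AB² = 53, AC² = 212, BC² = 85.
Since AC² = 212 ≥ 85 + 53 = 138, the angle opposite AC is not acute, so the smallest enclosing circle has AC as diameter.
Centre = midpoint of AC = (1, -6), r² = 212/4 = 53.
Diameter = 2r = 2√53 ≈ 14.560.

14.560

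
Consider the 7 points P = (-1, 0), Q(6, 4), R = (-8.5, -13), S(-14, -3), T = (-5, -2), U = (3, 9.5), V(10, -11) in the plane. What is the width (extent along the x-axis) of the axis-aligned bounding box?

24

max x = 10, min x = -14, so width = 24.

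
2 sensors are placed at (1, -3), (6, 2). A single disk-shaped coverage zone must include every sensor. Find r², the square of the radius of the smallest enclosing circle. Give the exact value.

12.5

The smallest circle enclosing two points has them as diameter endpoints.
Centre = midpoint = (3.5, -0.5); r² = |(1, -3)−(6, 2)|²/4 = 50/4 = 12.5.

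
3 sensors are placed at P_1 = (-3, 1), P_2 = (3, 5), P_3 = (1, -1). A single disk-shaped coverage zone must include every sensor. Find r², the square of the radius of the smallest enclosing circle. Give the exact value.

650/49

Side lengths²: P_1P_2² = 52, P_1P_3² = 20, P_2P_3² = 40.
Since P_1P_2² = 52 < 40 + 20 = 60, the triangle is acute, so the smallest enclosing circle is the circumcircle.
Circumcentre = (2/7, 18/7), r² = 650/49.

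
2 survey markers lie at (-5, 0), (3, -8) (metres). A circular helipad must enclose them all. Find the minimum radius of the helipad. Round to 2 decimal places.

5.66

The smallest circle enclosing two points has them as diameter endpoints.
Centre = midpoint = (-1, -4); r² = |(-5, 0)−(3, -8)|²/4 = 128/4 = 32.
r = √32 ≈ 5.66.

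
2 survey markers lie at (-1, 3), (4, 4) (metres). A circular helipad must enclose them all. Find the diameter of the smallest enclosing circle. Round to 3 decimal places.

The smallest circle enclosing two points has them as diameter endpoints.
Centre = midpoint = (1.5, 3.5); r² = |(-1, 3)−(4, 4)|²/4 = 26/4 = 6.5.
Diameter = 2r = 2√(6.5) ≈ 5.099.

5.099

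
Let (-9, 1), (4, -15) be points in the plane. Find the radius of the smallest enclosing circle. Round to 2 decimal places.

The smallest circle enclosing two points has them as diameter endpoints.
Centre = midpoint = (-2.5, -7); r² = |(-9, 1)−(4, -15)|²/4 = 425/4 = 106.25.
r = √(106.25) ≈ 10.31.

10.31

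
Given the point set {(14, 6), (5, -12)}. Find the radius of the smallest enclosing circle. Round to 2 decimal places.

10.06

The smallest circle enclosing two points has them as diameter endpoints.
Centre = midpoint = (9.5, -3); r² = |(14, 6)−(5, -12)|²/4 = 405/4 = 101.25.
r = √(101.25) ≈ 10.06.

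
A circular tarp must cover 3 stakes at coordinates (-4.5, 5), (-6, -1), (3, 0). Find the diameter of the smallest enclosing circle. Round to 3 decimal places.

Call the three points A, B, C in the order given.
Side lengths²: AB² = 38.25, AC² = 81.25, BC² = 82.
Since BC² = 82 < 81.25 + 38.25 = 119.5, the triangle is acute, so the smallest enclosing circle is the circumcircle.
Circumcentre = (-47/28, 31/28), r² = 9061/392.
Diameter = 2r = 2√(9061/392) ≈ 9.616.

9.616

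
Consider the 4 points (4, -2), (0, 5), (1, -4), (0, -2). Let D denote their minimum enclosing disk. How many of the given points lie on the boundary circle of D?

A smallest enclosing disk is always determined by at most three of the input points on its boundary.
The farthest pair is (0, 5)–(1, -4) with squared distance 82. The circle on this segment as diameter has centre (0.5, 0.5) and r² = 82/4 = 20.5.
Check (4, -2): distance² to centre = 18.5 ≤ 20.5, so it lies inside.
All remaining points lie in this disk, and no smaller disk contains both endpoints, so this is the minimum enclosing circle.
The points at distance exactly r from the centre are (0, 5), (1, -4) — 2 points.

2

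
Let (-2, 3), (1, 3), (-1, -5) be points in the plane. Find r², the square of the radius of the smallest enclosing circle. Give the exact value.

17.265625

Call the three points A, B, C in the order given.
Side lengths²: AB² = 9, AC² = 65, BC² = 68.
Since BC² = 68 < 65 + 9 = 74, the triangle is acute, so the smallest enclosing circle is the circumcircle.
Circumcentre = (-0.5, -0.875), r² = 17.265625.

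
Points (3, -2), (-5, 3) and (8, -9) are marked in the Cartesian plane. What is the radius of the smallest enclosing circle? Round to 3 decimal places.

8.846

Call the three points A, B, C in the order given.
Side lengths²: AB² = 89, AC² = 74, BC² = 313.
Since BC² = 313 ≥ 89 + 74 = 163, the angle opposite BC is not acute, so the smallest enclosing circle has BC as diameter.
Centre = midpoint of BC = (1.5, -3), r² = 313/4 = 78.25.
r = √(78.25) ≈ 8.846.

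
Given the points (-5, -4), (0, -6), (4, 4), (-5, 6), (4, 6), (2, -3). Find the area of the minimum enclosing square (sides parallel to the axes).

The bounding box has width 9 and height 12.
An axis-aligned square enclosing the set must have side ≥ max(width, height).
So the minimum side is max(9, 12) = 12.
Area = 12² = 144.

144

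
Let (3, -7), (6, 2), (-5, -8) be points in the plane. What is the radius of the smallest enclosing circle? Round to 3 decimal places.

7.433

Call the three points A, B, C in the order given.
Side lengths²: AB² = 90, AC² = 65, BC² = 221.
Since BC² = 221 ≥ 90 + 65 = 155, the angle opposite BC is not acute, so the smallest enclosing circle has BC as diameter.
Centre = midpoint of BC = (0.5, -3), r² = 221/4 = 55.25.
r = √(55.25) ≈ 7.433.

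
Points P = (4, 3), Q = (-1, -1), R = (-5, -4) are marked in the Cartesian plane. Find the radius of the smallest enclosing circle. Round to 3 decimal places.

Side lengths²: PQ² = 41, PR² = 130, QR² = 25.
Since PR² = 130 ≥ 41 + 25 = 66, the angle opposite PR is not acute, so the smallest enclosing circle has PR as diameter.
Centre = midpoint of PR = (-0.5, -0.5), r² = 130/4 = 32.5.
r = √(32.5) ≈ 5.701.

5.701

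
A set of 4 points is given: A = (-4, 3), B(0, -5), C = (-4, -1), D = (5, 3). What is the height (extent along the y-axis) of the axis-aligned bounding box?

8

max y = 3, min y = -5, so height = 8.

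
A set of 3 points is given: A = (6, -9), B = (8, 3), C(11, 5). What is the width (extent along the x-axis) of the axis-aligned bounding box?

max x = 11, min x = 6, so width = 5.

5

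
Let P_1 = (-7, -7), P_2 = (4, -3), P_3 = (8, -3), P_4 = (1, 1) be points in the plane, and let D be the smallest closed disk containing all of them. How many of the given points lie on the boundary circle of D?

By Welzl's lemma the MEC is supported by two points (diametrically opposite) or three points (on a circumcircle).
The farthest pair is P_1–P_3 with squared distance 241. The circle on this segment as diameter has centre (0.5, -5) and r² = 241/4 = 60.25.
Check P_2: distance² to centre = 16.25 ≤ 60.25, so it lies inside.
All remaining points lie in this disk, and no smaller disk contains both endpoints, so this is the minimum enclosing circle.
The points at distance exactly r from the centre are P_1, P_3 — 2 points.

2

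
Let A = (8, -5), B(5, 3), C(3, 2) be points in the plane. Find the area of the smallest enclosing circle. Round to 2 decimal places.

58.76

Side lengths²: AB² = 73, AC² = 74, BC² = 5.
Since AC² = 74 < 73 + 5 = 78, the triangle is acute, so the smallest enclosing circle is the circumcircle.
Circumcentre = (223/38, -47/38), r² = 13505/722.
Area = π·r² = π·13505/722 ≈ 58.76.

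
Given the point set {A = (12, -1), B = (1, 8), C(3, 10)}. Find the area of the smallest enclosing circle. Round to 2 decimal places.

Side lengths²: AB² = 202, AC² = 202, BC² = 8.
Since AC² = 202 < 202 + 8 = 210, the triangle is acute, so the smallest enclosing circle is the circumcircle.
Circumcentre = (6.95, 4.05), r² = 51.005.
Area = π·r² = π·51.005 ≈ 160.24.

160.24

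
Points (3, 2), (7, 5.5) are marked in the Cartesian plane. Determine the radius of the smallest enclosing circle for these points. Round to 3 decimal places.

2.658

The smallest circle enclosing two points has them as diameter endpoints.
Centre = midpoint = (5, 3.75); r² = |(3, 2)−(7, 5.5)|²/4 = 28.25/4 = 7.0625.
r = √(7.0625) ≈ 2.658.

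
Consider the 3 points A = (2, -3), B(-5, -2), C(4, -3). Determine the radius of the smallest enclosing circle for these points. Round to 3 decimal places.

4.528

Side lengths²: AB² = 50, AC² = 4, BC² = 82.
Since BC² = 82 ≥ 50 + 4 = 54, the angle opposite BC is not acute, so the smallest enclosing circle has BC as diameter.
Centre = midpoint of BC = (-0.5, -2.5), r² = 82/4 = 20.5.
r = √(20.5) ≈ 4.528.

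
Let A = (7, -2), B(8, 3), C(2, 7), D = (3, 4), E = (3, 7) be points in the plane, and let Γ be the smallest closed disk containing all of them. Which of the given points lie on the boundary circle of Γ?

The minimum enclosing circle of a finite set is fixed by two of the points (as a diameter) or three (as a circumcircle).
The farthest pair is A–C with squared distance 106. The circle on this segment as diameter has centre (4.5, 2.5) and r² = 106/4 = 26.5.
Check B: distance² to centre = 12.5 ≤ 26.5, so it lies inside.
All remaining points lie in this disk, and no smaller disk contains both endpoints, so this is the minimum enclosing circle.
The points at distance exactly r from the centre are A, C — 2 points.

A, C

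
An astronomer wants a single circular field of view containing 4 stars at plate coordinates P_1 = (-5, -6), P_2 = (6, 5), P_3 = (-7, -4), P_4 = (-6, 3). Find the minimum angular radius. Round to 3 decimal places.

7.906

By Welzl's lemma the MEC is supported by two points (diametrically opposite) or three points (on a circumcircle).
The farthest pair is P_2–P_3 with squared distance 250. The circle on this segment as diameter has centre (-0.5, 0.5) and r² = 250/4 = 62.5.
Check P_1: distance² to centre = 62.5 ≤ 62.5, so it lies inside.
All remaining points lie in this disk, and no smaller disk contains both endpoints, so this is the minimum enclosing circle.
r = √(62.5) ≈ 7.906.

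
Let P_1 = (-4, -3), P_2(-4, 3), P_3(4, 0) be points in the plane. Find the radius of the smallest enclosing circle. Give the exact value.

4.5625

Side lengths²: P_1P_2² = 36, P_1P_3² = 73, P_2P_3² = 73.
Since P_2P_3² = 73 < 73 + 36 = 109, the triangle is acute, so the smallest enclosing circle is the circumcircle.
Circumcentre = (-0.5625, 0), r² = 20.81640625.
r = √(20.81640625) = 4.5625.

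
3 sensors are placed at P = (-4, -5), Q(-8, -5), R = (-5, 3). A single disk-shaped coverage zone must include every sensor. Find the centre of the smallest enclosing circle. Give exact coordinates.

Side lengths²: PQ² = 16, PR² = 65, QR² = 73.
Since QR² = 73 < 65 + 16 = 81, the triangle is acute, so the smallest enclosing circle is the circumcircle.
Circumcentre = (-6, -1.1875), r² = 18.53515625.
Centre = (-6, -1.1875).

(-6, -1.1875)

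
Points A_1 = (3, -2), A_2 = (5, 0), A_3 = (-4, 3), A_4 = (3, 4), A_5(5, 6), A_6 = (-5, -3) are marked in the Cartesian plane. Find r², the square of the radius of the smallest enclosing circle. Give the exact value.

A smallest enclosing disk is always determined by at most three of the input points on its boundary.
The farthest pair is A_5–A_6 with squared distance 181. The circle on this segment as diameter has centre (0, 1.5) and r² = 181/4 = 45.25.
Check A_1: distance² to centre = 21.25 ≤ 45.25, so it lies inside.
All remaining points lie in this disk, and no smaller disk contains both endpoints, so this is the minimum enclosing circle.

45.25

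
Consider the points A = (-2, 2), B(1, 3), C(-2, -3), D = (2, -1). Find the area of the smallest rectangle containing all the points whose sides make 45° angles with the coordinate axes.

31.5

In coordinates u = x + y, v = x − y the rectangle is axis-aligned; the map (x,y)→(u,v) scales areas by 2.
u-values: 0, 4, -5, 1; range = 4 − (-5) = 9.
v-values: -4, -2, 1, 3; range = 3 − (-4) = 7.
Area = (9 × 7) / 2 = 31.5.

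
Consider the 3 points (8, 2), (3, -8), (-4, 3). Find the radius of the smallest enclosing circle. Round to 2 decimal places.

7.02

Call the three points A, B, C in the order given.
Side lengths²: AB² = 125, AC² = 145, BC² = 170.
Since BC² = 170 < 145 + 125 = 270, the triangle is acute, so the smallest enclosing circle is the circumcircle.
Circumcentre = (1.7, -1.1), r² = 49.3.
r = √(49.3) ≈ 7.02.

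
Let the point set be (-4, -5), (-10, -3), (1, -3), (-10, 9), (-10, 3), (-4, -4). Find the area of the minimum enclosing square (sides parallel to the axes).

196

The bounding box has width 11 and height 14.
An axis-aligned square enclosing the set must have side ≥ max(width, height).
So the minimum side is max(11, 14) = 14.
Area = 14² = 196.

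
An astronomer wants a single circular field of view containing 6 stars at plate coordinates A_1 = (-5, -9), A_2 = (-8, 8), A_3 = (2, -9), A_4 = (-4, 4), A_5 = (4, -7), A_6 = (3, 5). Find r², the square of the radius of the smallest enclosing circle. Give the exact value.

By Welzl's lemma the MEC is supported by two points (diametrically opposite) or three points (on a circumcircle).
The farthest pair is A_2–A_3 with squared distance 389. The circle on this segment as diameter has centre (-3, -0.5) and r² = 389/4 = 97.25.
Check A_1: distance² to centre = 76.25 ≤ 97.25, so it lies inside.
All remaining points lie in this disk, and no smaller disk contains both endpoints, so this is the minimum enclosing circle.

97.25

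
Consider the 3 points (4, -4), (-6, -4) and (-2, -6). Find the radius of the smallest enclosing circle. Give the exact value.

Call the three points A, B, C in the order given.
Side lengths²: AB² = 100, AC² = 40, BC² = 20.
Since AB² = 100 ≥ 40 + 20 = 60, the angle opposite AB is not acute, so the smallest enclosing circle has AB as diameter.
Centre = midpoint of AB = (-1, -4), r² = 100/4 = 25.
r = √25 = 5.

5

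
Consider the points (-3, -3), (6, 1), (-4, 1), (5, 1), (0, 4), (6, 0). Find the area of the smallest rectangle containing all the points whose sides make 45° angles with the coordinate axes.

In coordinates u = x + y, v = x − y the rectangle is axis-aligned; the map (x,y)→(u,v) scales areas by 2.
u-values: -6, 7, -3, 6, 4, 6; range = 7 − (-6) = 13.
v-values: 0, 5, -5, 4, -4, 6; range = 6 − (-5) = 11.
Area = (13 × 11) / 2 = 71.5.

71.5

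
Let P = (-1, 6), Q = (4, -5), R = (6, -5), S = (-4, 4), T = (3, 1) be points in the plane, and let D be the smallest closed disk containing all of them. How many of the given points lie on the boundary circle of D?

3

A smallest enclosing disk is always determined by at most three of the input points on its boundary.
The minimum enclosing circle is determined by three boundary points: P, R, S.
Their circumcentre is (103/94, -37/94) with r² = 200005/4418.
The farthest remaining point Q is at distance² 131009/4418 ≤ 200005/4418.
The points at distance exactly r from the centre are P, R, S — 3 points.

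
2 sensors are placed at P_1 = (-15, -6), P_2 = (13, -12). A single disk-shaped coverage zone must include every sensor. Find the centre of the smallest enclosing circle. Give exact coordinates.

(-1, -9)

The smallest circle enclosing two points has them as diameter endpoints.
Centre = midpoint = (-1, -9); r² = |P_1P_2|²/4 = 820/4 = 205.
Centre = (-1, -9).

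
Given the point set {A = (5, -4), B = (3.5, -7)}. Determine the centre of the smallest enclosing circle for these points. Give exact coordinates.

(4.25, -5.5)

The smallest circle enclosing two points has them as diameter endpoints.
Centre = midpoint = (4.25, -5.5); r² = |AB|²/4 = 11.25/4 = 2.8125.
Centre = (4.25, -5.5).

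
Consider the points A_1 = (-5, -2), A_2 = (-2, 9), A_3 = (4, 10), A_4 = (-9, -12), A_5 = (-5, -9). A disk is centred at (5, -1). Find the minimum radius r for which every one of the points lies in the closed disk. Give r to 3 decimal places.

17.804

The required radius is the distance from (5, -1) to the farthest point.
Squared distances: 101, 149, 122, 317, 164.
Maximum is 317, attained at A_4.
r = √317 ≈ 17.804.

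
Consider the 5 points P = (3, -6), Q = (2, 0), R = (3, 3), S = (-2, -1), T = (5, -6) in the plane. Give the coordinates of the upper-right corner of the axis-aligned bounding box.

x-range [-2, 5], y-range [-6, 3].
The upper-right corner is (5, 3).

(5, 3)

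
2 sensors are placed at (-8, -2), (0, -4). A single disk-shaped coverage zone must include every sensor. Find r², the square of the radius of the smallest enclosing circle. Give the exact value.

The smallest circle enclosing two points has them as diameter endpoints.
Centre = midpoint = (-4, -3); r² = |(-8, -2)−(0, -4)|²/4 = 68/4 = 17.

17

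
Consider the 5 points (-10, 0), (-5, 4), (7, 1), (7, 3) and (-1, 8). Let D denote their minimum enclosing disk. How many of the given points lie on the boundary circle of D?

By Welzl's lemma the MEC is supported by two points (diametrically opposite) or three points (on a circumcircle).
The farthest pair is (-10, 0)–(7, 3) with squared distance 298. The circle on this segment as diameter has centre (-1.5, 1.5) and r² = 298/4 = 74.5.
Check (-5, 4): distance² to centre = 18.5 ≤ 74.5, so it lies inside.
All remaining points lie in this disk, and no smaller disk contains both endpoints, so this is the minimum enclosing circle.
The points at distance exactly r from the centre are (-10, 0), (7, 3) — 2 points.

2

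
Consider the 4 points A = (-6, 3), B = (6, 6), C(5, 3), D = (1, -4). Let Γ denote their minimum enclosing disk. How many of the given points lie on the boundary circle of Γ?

The minimum enclosing circle is determined by three boundary points: A, B, D.
Their circumcentre is (0.5, 2.5) with r² = 42.5.
The farthest remaining point C is at distance² 20.5 ≤ 42.5.
The points at distance exactly r from the centre are A, B, D — 3 points.

3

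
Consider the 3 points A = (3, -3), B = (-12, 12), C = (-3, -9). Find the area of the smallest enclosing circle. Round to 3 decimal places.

409.978

Side lengths²: AB² = 450, AC² = 72, BC² = 522.
Since BC² = 522 ≥ 450 + 72 = 522, the angle opposite BC is not acute, so the smallest enclosing circle has BC as diameter.
Centre = midpoint of BC = (-7.5, 1.5), r² = 522/4 = 130.5.
Area = π·r² = π·130.5 ≈ 409.978.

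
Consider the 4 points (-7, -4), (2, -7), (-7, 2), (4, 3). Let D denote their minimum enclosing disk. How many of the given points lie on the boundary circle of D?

3

A smallest enclosing disk is always determined by at most three of the input points on its boundary.
The minimum enclosing circle is determined by three boundary points: (2, -7), (-7, 2), (4, 3).
Their circumcentre is (-7/6, -7/6) with r² = 793/18.
The farthest remaining point (-7, -4) is at distance² 757/18 ≤ 793/18.
The points at distance exactly r from the centre are (2, -7), (-7, 2), (4, 3) — 3 points.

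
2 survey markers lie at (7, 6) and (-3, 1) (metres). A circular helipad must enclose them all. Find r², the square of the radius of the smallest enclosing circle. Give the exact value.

31.25

The smallest circle enclosing two points has them as diameter endpoints.
Centre = midpoint = (2, 3.5); r² = |(7, 6)−(-3, 1)|²/4 = 125/4 = 31.25.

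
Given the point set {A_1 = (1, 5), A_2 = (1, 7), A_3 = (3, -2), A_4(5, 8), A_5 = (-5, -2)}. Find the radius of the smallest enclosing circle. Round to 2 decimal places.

7.07

A smallest enclosing disk is always determined by at most three of the input points on its boundary.
The farthest pair is A_4–A_5 with squared distance 200. The circle on this segment as diameter has centre (0, 3) and r² = 200/4 = 50.
Check A_1: distance² to centre = 5 ≤ 50, so it lies inside.
All remaining points lie in this disk, and no smaller disk contains both endpoints, so this is the minimum enclosing circle.
r = √50 ≈ 7.07.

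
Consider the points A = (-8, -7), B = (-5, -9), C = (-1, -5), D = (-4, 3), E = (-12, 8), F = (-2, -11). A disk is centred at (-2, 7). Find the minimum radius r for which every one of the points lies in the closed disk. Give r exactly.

18

The required radius is the distance from (-2, 7) to the farthest point.
Squared distances: 232, 265, 145, 20, 101, 324.
Maximum is 324, attained at F.
r = √324 = 18.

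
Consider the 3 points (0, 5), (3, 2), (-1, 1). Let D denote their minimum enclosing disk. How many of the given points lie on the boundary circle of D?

3

Call the three points A, B, C in the order given.
Side lengths²: AB² = 18, AC² = 17, BC² = 17.
Since AB² = 18 < 17 + 17 = 34, the triangle is acute, so the smallest enclosing circle is the circumcircle.
Circumcentre = (0.7, 2.7), r² = 5.78.
The points at distance exactly r from the centre are (0, 5), (3, 2), (-1, 1) — 3 points.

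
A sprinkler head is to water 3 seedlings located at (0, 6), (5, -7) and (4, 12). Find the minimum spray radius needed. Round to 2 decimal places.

9.51

Call the three points A, B, C in the order given.
Side lengths²: AB² = 194, AC² = 52, BC² = 362.
Since BC² = 362 ≥ 194 + 52 = 246, the angle opposite BC is not acute, so the smallest enclosing circle has BC as diameter.
Centre = midpoint of BC = (4.5, 2.5), r² = 362/4 = 90.5.
r = √(90.5) ≈ 9.51.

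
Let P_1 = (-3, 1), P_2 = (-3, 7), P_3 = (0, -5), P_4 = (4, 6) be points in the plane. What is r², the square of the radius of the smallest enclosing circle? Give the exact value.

The minimum enclosing circle of a finite set is fixed by two of the points (as a diameter) or three (as a circumcircle).
The minimum enclosing circle is determined by three boundary points: P_2, P_3, P_4.
Their circumcentre is (-13/54, 71/54) with r² = 58225/1458.
The farthest remaining point P_1 is at distance² 11245/1458 ≤ 58225/1458.

58225/1458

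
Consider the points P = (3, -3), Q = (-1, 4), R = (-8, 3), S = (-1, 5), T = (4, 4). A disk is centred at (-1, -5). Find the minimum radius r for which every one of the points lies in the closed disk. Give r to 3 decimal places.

The required radius is the distance from (-1, -5) to the farthest point.
Squared distances: 20, 81, 113, 100, 106.
Maximum is 113, attained at R.
r = √113 ≈ 10.630.

10.630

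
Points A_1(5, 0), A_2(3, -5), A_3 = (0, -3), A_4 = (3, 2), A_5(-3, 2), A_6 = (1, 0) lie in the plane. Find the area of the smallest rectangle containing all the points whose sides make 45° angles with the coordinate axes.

In coordinates u = x + y, v = x − y the rectangle is axis-aligned; the map (x,y)→(u,v) scales areas by 2.
u-values: 5, -2, -3, 5, -1, 1; range = 5 − (-3) = 8.
v-values: 5, 8, 3, 1, -5, 1; range = 8 − (-5) = 13.
Area = (8 × 13) / 2 = 52.

52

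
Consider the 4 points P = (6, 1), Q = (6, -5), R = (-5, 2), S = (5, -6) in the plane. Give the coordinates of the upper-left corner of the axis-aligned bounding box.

x-range [-5, 6], y-range [-6, 2].
The upper-left corner is (-5, 2).

(-5, 2)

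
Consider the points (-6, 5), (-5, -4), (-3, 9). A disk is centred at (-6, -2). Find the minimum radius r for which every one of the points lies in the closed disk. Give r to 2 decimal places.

The required radius is the distance from (-6, -2) to the farthest point.
Squared distances: 49, 5, 130.
Maximum is 130, attained at (-3, 9).
r = √130 ≈ 11.40.

11.40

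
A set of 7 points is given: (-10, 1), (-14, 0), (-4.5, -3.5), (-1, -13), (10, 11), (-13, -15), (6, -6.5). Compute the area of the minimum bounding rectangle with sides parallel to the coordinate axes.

x ranges over [-14, 10], width 24.
y ranges over [-15, 11], height 26.
Area = 24 × 26 = 624.

624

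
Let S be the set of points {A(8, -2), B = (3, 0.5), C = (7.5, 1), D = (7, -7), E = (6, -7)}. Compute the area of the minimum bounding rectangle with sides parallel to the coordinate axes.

40

x ranges over [3, 8], width 5.
y ranges over [-7, 1], height 8.
Area = 5 × 8 = 40.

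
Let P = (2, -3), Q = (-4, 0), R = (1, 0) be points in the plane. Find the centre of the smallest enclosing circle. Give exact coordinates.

Side lengths²: PQ² = 45, PR² = 10, QR² = 25.
Since PQ² = 45 ≥ 25 + 10 = 35, the angle opposite PQ is not acute, so the smallest enclosing circle has PQ as diameter.
Centre = midpoint of PQ = (-1, -1.5), r² = 45/4 = 11.25.
Centre = (-1, -1.5).

(-1, -1.5)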